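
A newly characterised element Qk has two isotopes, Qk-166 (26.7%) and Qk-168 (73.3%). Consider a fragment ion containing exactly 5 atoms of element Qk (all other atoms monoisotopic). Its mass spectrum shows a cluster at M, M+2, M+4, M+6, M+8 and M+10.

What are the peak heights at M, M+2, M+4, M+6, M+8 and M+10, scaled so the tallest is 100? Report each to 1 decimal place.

Expanding (0.267 + 0.733)^5:
P(M) = 0.267^5 = 0.001357
P(M+2) = 5 × 0.267^4 × 0.733^1 = 0.018626
P(M+4) = 10 × 0.267^3 × 0.733^2 = 0.102268
P(M+6) = 10 × 0.267^2 × 0.733^3 = 0.280759
P(M+8) = 5 × 0.267^1 × 0.733^4 = 0.385387
P(M+10) = 0.733^5 = 0.211602
The M+8 peak is largest (0.385387); scaling to 100 gives 0.4 : 4.8 : 26.5 : 72.9 : 100.0 : 54.9.

0.4 : 4.8 : 26.5 : 72.9 : 100.0 : 54.9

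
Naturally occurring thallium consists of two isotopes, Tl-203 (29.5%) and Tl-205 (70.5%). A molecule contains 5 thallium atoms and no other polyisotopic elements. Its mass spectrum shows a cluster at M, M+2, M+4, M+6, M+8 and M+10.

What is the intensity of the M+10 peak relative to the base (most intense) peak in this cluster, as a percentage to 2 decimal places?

Term probabilities: M 0.0022, M+2 0.0267, M+4 0.1276, M+6 0.3049, M+8 0.3644, M+10 0.1742. Base peak = M+8.
P(M+8) = C(5,4) × 0.295^1 × 0.705^4 = 5 × 0.2950 × 0.24703385 = 0.364375 (base)
P(M+10) = C(5,5) × 0.295^0 × 0.705^5 = 1 × 1.0000 × 0.17415886 = 0.174159
Relative intensity = 0.174159 / 0.364375 × 100 = 47.80

47.80%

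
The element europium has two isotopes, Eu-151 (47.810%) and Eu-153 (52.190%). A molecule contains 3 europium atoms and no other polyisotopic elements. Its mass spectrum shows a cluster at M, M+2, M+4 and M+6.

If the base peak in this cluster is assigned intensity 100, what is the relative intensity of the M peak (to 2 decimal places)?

27.97

Term probabilities: M 0.1093, M+2 0.3579, M+4 0.3907, M+6 0.1422. Base peak = M+4.
P(M+4) = C(3,2) × 0.47810^1 × 0.52190^2 = 3 × 0.4781 × 0.27237961 = 0.390674 (base)
P(M) = C(3,0) × 0.47810^3 × 0.52190^0 = 1 × 0.10928391 × 1.0000 = 0.109284
Relative intensity = 0.109284 / 0.390674 × 100 = 27.97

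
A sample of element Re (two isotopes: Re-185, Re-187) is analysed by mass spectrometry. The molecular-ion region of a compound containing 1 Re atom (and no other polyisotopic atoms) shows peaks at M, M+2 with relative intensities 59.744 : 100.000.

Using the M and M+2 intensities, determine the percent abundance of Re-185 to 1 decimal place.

37.4%

Write p for the Re-185 fraction. I(M+2)/I(M) = [C(1,1)·p^0·(1−p)] / p^1 = 1·(1−p)/p = 100.000/59.744 = 1.6738
(1−p)/p = 1.6738/1 = 1.6738  ⇒  p = 1/(1 + 1.6738) = 0.3740
Re-185: 37.4%, Re-187: 62.6%.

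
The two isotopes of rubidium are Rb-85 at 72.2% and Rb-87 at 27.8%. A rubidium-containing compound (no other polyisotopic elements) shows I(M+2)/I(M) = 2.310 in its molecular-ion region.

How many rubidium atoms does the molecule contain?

6

With n Rb atoms, P(M+2)/P(M) = C(n,1)·p^(n−1)q / p^n = n·q/p = n · 0.278/0.722.
n = 2.310 × 0.722/0.278 = 6.00 ≈ 6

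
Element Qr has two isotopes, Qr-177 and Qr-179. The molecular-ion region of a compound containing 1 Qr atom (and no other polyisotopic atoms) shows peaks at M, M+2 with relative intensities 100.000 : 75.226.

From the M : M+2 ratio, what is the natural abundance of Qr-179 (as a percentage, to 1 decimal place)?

If p is the fraction of Qr that is Qr-177, then I(M+2)/I(M) = [C(1,1)·p^0·(1−p)] / p^1 = 1·(1−p)/p = 75.226/100.000 = 0.7523
(1−p)/p = 0.7523/1 = 0.7523  ⇒  p = 1/(1 + 0.7523) = 0.5707
Qr-177: 57.1%, Qr-179: 42.9%.

42.9%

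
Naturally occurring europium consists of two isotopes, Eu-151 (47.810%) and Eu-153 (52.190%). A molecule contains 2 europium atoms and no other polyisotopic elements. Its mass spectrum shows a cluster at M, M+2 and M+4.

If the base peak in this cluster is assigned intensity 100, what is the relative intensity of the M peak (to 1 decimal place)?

45.8

(0.47810 + 0.52190)^2 gives M 0.2286, M+2 0.4990, M+4 0.2724; the largest is M+2.
P(M+2) = C(2,1) × 0.47810^1 × 0.52190^1 = 2 × 0.4781 × 0.5219 = 0.499041 (base)
P(M) = C(2,0) × 0.47810^2 × 0.52190^0 = 1 × 0.22857961 × 1.0000 = 0.228580
Relative intensity = 0.228580 / 0.499041 × 100 = 45.8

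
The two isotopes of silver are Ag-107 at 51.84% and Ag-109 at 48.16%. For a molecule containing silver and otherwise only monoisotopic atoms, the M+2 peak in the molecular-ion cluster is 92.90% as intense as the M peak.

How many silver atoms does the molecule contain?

1

For n independent Ag atoms, I(M+2)/I(M) = n · (abundance Ag-109) / (abundance Ag-107) = n · 0.4816/0.5184.
n = 0.9290 × 0.5184/0.4816 = 1.00 ≈ 1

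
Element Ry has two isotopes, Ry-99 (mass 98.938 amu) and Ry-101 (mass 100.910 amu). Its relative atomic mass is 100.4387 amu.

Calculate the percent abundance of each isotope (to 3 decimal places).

Ry-99: 23.900%, Ry-101: 76.100%

Let x be the fractional abundance of Ry-99; then Ry-101 has abundance 1 − x.
98.938·x + 100.910·(1 − x) = 100.4387
(98.938 − 100.910)·x = 100.4387 − 100.910
x = -0.4713 / -1.972 = 0.23900 → 23.900% Ry-99, 76.100% Ry-101.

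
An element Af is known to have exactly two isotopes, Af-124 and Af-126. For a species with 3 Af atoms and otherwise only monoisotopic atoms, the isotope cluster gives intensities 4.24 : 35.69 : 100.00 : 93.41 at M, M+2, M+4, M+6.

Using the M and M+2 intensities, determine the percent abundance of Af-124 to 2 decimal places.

26.28%

Write p for the Af-124 fraction. I(M+2)/I(M) = [C(3,1)·p^2·(1−p)] / p^3 = 3·(1−p)/p = 35.69/4.24 = 8.4175
(1−p)/p = 8.4175/3 = 2.8058  ⇒  p = 1/(1 + 2.8058) = 0.2628
Af-124: 26.28%, Af-126: 73.72%.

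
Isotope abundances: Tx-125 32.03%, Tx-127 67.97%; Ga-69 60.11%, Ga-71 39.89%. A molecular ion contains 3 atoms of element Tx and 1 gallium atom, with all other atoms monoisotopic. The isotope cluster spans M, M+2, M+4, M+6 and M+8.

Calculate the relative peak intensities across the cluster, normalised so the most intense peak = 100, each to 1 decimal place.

5.4 : 38.0 : 95.8 : 100.0 : 34.2

Element Tx pattern (n=3): 0.03286025 : 0.20919553 : 0.4439282 : 0.31401602
Gallium pattern (n=1): 0.6011 : 0.3989
Convolve the two distributions (both contribute in 2-u steps):
  M: 0.03286025×0.6011 = 0.019752
  M+2: 0.03286025×0.3989 + 0.20919553×0.6011 = 0.138855
  M+4: 0.20919553×0.3989 + 0.4439282×0.6011 = 0.350293
  M+6: 0.4439282×0.3989 + 0.31401602×0.6011 = 0.365838
  M+8: 0.31401602×0.3989 = 0.125261
Scale to base peak (0.365838) = 100: 5.4 : 38.0 : 95.8 : 100.0 : 34.2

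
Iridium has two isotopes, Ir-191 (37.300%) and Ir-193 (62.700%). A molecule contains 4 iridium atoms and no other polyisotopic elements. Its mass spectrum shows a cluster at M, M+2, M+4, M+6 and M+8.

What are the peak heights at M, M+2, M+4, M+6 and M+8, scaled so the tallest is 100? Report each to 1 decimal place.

5.3 : 35.4 : 89.2 : 100.0 : 42.0

The 4 Ir atoms are independent, so intensities follow the terms of (0.37300 + 0.62700)^4.
P(M) = 0.37300^4 = 0.019357
P(M+2) = 4 × 0.37300^3 × 0.62700^1 = 0.130153
P(M+4) = 6 × 0.37300^2 × 0.62700^2 = 0.328174
P(M+6) = 4 × 0.37300^1 × 0.62700^3 = 0.367766
P(M+8) = 0.62700^4 = 0.154550
The M+6 peak is largest (0.367766); scaling to 100 gives 5.3 : 35.4 : 89.2 : 100.0 : 42.0.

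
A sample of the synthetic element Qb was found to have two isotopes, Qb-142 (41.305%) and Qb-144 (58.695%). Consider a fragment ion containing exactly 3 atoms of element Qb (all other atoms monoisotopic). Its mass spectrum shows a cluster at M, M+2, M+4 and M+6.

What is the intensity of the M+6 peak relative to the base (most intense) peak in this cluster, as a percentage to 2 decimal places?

Binomial terms of (0.41305 + 0.58695)^3: M 0.0705, M+2 0.3004, M+4 0.4269, M+6 0.2022 → M+4 is the base peak.
P(M+4) = C(3,2) × 0.41305^1 × 0.58695^2 = 3 × 0.41305 × 0.3445103 = 0.426900 (base)
P(M+6) = C(3,3) × 0.41305^0 × 0.58695^3 = 1 × 1.0000 × 0.20221032 = 0.202210
Relative intensity = 0.202210 / 0.426900 × 100 = 47.37

47.37%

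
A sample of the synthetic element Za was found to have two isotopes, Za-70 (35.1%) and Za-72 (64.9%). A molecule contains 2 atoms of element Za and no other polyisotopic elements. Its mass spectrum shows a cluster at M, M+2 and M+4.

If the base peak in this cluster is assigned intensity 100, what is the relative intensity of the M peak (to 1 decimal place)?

27.0

Term probabilities: M 0.1232, M+2 0.4556, M+4 0.4212. Base peak = M+2.
P(M+2) = C(2,1) × 0.351^1 × 0.649^1 = 2 × 0.3510 × 0.6490 = 0.455598 (base)
P(M) = C(2,0) × 0.351^2 × 0.649^0 = 1 × 0.123201 × 1.0000 = 0.123201
Relative intensity = 0.123201 / 0.455598 × 100 = 27.0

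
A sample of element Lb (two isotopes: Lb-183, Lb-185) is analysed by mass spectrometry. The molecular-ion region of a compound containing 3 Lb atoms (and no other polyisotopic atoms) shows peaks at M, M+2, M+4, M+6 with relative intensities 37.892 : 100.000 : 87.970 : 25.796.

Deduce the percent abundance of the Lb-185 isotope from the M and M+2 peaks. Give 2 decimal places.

46.80%

Let p = fractional abundance of Lb-183. I(M+2)/I(M) = [C(3,1)·p^2·(1−p)] / p^3 = 3·(1−p)/p = 100.000/37.892 = 2.6391
(1−p)/p = 2.6391/3 = 0.8797  ⇒  p = 1/(1 + 0.8797) = 0.5320
Lb-183: 53.20%, Lb-185: 46.80%.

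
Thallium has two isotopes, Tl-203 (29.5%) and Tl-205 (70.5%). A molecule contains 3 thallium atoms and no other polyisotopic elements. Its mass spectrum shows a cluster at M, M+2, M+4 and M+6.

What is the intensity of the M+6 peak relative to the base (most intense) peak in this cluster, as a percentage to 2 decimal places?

Term probabilities: M 0.0257, M+2 0.1841, M+4 0.4399, M+6 0.3504. Base peak = M+4.
P(M+4) = C(3,2) × 0.295^1 × 0.705^2 = 3 × 0.2950 × 0.497025 = 0.439867 (base)
P(M+6) = C(3,3) × 0.295^0 × 0.705^3 = 1 × 1.0000 × 0.35040263 = 0.350403
Relative intensity = 0.350403 / 0.439867 × 100 = 79.66

79.66%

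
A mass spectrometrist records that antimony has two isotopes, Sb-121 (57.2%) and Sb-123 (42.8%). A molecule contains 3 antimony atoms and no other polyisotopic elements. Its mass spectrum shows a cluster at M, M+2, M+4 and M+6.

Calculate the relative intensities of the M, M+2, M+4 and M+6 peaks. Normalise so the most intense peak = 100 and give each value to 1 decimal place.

Expanding (0.572 + 0.428)^3:
P(M) = 0.572^3 = 0.187149
P(M+2) = 3 × 0.572^2 × 0.428^1 = 0.420104
P(M+4) = 3 × 0.572^1 × 0.428^2 = 0.314344
P(M+6) = 0.428^3 = 0.078403
The M+2 peak is largest (0.420104); scaling to 100 gives 44.5 : 100.0 : 74.8 : 18.7.

44.5 : 100.0 : 74.8 : 18.7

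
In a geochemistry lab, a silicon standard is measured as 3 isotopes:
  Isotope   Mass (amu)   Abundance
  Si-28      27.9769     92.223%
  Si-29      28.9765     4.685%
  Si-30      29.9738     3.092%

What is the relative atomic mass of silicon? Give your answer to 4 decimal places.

28.0855 amu

The abundance-weighted mean is 0.92223 × 27.9769 + 0.04685 × 28.9765 + 0.03092 × 29.9738
= 25.80114 + 1.35755 + 0.92679 = 28.08548 amu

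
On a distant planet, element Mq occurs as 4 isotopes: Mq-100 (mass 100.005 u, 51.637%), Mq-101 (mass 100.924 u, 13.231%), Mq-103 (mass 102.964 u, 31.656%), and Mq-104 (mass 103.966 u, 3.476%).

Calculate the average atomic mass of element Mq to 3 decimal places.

101.201 u

Ar = Σ fᵢ·mᵢ = 0.51637 × 100.005 + 0.13231 × 100.924 + 0.31656 × 102.964 + 0.03476 × 103.966
= 51.6396 + 13.3533 + 32.5943 + 3.6139 = 101.2011 u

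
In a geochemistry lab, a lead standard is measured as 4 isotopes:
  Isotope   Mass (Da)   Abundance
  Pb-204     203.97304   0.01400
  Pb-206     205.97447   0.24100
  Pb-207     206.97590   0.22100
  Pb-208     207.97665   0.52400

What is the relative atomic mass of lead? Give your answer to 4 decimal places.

207.2169 Da

Weight each isotope mass by its fractional abundance: 0.01400 × 203.97304 + 0.24100 × 205.97447 + 0.22100 × 206.97590 + 0.52400 × 207.97665
= 2.855623 + 49.639847 + 45.741674 + 108.979765 = 207.216909 Da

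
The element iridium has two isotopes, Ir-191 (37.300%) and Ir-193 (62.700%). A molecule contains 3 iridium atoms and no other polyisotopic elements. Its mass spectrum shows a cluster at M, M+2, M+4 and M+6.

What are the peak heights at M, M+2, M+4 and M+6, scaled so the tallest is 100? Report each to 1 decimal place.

Each Ir atom is independently Ir-191 (p = 0.37300) or Ir-193 (q = 0.62700); the cluster is the binomial expansion (p + q)^3.
P(M) = 0.37300^3 = 0.051895
P(M+2) = 3 × 0.37300^2 × 0.62700^1 = 0.261702
P(M+4) = 3 × 0.37300^1 × 0.62700^2 = 0.439911
P(M+6) = 0.62700^3 = 0.246492
The M+4 peak is largest (0.439911); scaling to 100 gives 11.8 : 59.5 : 100.0 : 56.0.

11.8 : 59.5 : 100.0 : 56.0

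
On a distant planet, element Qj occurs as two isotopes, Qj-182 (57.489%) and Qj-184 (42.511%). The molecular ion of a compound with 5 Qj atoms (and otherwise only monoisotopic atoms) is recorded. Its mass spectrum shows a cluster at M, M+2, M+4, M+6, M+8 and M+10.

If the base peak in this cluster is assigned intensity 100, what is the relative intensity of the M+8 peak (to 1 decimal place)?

27.3

Binomial terms of (0.57489 + 0.42511)^5: M 0.0628, M+2 0.2322, M+4 0.3434, M+6 0.2539, M+8 0.0939, M+10 0.0139 → M+4 is the base peak.
P(M+4) = C(5,2) × 0.57489^3 × 0.42511^2 = 10 × 0.19000029 × 0.18071851 = 0.343366 (base)
P(M+8) = C(5,4) × 0.57489^1 × 0.42511^4 = 5 × 0.57489 × 0.03265918 = 0.093877
Relative intensity = 0.093877 / 0.343366 × 100 = 27.3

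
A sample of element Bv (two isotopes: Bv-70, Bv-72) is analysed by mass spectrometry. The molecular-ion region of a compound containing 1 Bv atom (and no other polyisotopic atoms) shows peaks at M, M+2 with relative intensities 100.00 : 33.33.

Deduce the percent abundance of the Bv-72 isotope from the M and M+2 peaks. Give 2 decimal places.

25.00%

Let p = fractional abundance of Bv-70. I(M+2)/I(M) = [C(1,1)·p^0·(1−p)] / p^1 = 1·(1−p)/p = 33.33/100.00 = 0.3333
(1−p)/p = 0.3333/1 = 0.3333  ⇒  p = 1/(1 + 0.3333) = 0.7500
Bv-70: 75.00%, Bv-72: 25.00%.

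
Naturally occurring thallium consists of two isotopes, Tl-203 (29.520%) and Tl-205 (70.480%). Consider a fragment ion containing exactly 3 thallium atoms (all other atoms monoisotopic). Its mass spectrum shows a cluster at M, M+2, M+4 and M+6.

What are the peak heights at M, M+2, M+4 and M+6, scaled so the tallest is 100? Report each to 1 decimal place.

5.8 : 41.9 : 100.0 : 79.6

Each Tl atom is independently Tl-203 (p = 0.29520) or Tl-205 (q = 0.70480); the cluster is the binomial expansion (p + q)^3.
P(M) = 0.29520^3 = 0.025725
P(M+2) = 3 × 0.29520^2 × 0.70480^1 = 0.184255
P(M+4) = 3 × 0.29520^1 × 0.70480^2 = 0.439916
P(M+6) = 0.70480^3 = 0.350104
The M+4 peak is largest (0.439916); scaling to 100 gives 5.8 : 41.9 : 100.0 : 79.6.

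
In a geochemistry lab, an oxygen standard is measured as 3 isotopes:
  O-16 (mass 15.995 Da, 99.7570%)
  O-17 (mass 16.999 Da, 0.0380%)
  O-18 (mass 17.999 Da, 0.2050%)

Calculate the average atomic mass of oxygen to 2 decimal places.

16.00 Da

Ar = Σ fᵢ·mᵢ = 0.997570 × 15.995 + 0.000380 × 16.999 + 0.002050 × 17.999
= 15.9561 + 0.0065 + 0.0369 = 15.9995 Da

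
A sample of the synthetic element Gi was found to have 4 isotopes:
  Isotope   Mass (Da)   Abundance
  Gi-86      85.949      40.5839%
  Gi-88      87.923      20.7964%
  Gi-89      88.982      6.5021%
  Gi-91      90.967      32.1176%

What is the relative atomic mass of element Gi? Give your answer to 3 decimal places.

The abundance-weighted mean is 0.405839 × 85.949 + 0.207964 × 87.923 + 0.065021 × 88.982 + 0.321176 × 90.967
= 34.8815 + 18.2848 + 5.7857 + 29.2164 = 88.1684 Da

88.168 Da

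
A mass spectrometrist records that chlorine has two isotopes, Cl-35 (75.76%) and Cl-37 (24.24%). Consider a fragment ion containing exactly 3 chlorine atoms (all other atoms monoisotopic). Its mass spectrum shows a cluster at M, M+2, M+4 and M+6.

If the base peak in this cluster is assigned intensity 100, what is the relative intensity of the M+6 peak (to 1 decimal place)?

Term probabilities: M 0.4348, M+2 0.4174, M+4 0.1335, M+6 0.0142. Base peak = M.
P(M) = C(3,0) × 0.7576^3 × 0.2424^0 = 1 × 0.4348304 × 1.0000 = 0.434830 (base)
P(M+6) = C(3,3) × 0.7576^0 × 0.2424^3 = 1 × 1.0000 × 0.01424288 = 0.014243
Relative intensity = 0.014243 / 0.434830 × 100 = 3.3

3.3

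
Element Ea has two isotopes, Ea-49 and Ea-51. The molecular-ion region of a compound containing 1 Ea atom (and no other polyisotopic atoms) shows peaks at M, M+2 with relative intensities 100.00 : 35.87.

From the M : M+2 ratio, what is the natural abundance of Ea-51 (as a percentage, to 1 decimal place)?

Write p for the Ea-49 fraction. I(M+2)/I(M) = [C(1,1)·p^0·(1−p)] / p^1 = 1·(1−p)/p = 35.87/100.00 = 0.3587
(1−p)/p = 0.3587/1 = 0.3587  ⇒  p = 1/(1 + 0.3587) = 0.7360
Ea-49: 73.6%, Ea-51: 26.4%.

26.4%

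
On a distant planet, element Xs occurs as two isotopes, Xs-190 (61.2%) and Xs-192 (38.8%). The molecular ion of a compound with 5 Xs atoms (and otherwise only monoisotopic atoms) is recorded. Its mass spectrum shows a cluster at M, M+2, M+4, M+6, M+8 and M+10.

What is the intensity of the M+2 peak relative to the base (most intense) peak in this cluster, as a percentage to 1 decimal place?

78.9%

Binomial terms of (0.612 + 0.388)^5: M 0.0859, M+2 0.2721, M+4 0.3451, M+6 0.2188, M+8 0.0694, M+10 0.0088 → M+4 is the base peak.
P(M+4) = C(5,2) × 0.612^3 × 0.388^2 = 10 × 0.22922093 × 0.150544 = 0.345078 (base)
P(M+2) = C(5,1) × 0.612^4 × 0.388^1 = 5 × 0.14028321 × 0.3880 = 0.272149
Relative intensity = 0.272149 / 0.345078 × 100 = 78.9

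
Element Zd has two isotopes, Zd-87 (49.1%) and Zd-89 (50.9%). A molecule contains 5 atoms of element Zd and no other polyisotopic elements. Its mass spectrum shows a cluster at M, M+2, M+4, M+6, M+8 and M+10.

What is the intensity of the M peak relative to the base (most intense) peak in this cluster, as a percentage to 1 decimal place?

Binomial terms of (0.491 + 0.509)^5: M 0.0285, M+2 0.1479, M+4 0.3067, M+6 0.3179, M+8 0.1648, M+10 0.0342 → M+6 is the base peak.
P(M+6) = C(5,3) × 0.491^2 × 0.509^3 = 10 × 0.241081 × 0.13187223 = 0.317919 (base)
P(M) = C(5,0) × 0.491^5 × 0.509^0 = 1 × 0.02853694 × 1.0000 = 0.028537
Relative intensity = 0.028537 / 0.317919 × 100 = 9.0

9.0%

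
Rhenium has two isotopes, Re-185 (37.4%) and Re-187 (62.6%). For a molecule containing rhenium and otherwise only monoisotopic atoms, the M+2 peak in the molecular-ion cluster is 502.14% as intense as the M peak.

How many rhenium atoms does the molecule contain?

For n independent Re atoms, I(M+2)/I(M) = n · (abundance Re-187) / (abundance Re-185) = n · 0.626/0.374.
n = 5.0214 × 0.374/0.626 = 3.00 ≈ 3

3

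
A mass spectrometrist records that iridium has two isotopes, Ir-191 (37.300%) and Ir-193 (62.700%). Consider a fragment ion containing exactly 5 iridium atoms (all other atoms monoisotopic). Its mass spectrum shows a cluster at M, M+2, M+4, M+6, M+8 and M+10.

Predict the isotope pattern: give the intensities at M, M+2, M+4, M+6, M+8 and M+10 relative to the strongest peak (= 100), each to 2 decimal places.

2.11 : 17.70 : 59.49 : 100.00 : 84.05 : 28.26

Expanding (0.37300 + 0.62700)^5:
P(M) = 0.37300^5 = 0.007220
P(M+2) = 5 × 0.37300^4 × 0.62700^1 = 0.060684
P(M+4) = 10 × 0.37300^3 × 0.62700^2 = 0.204015
P(M+6) = 10 × 0.37300^2 × 0.62700^3 = 0.342942
P(M+8) = 5 × 0.37300^1 × 0.62700^4 = 0.288237
P(M+10) = 0.62700^5 = 0.096903
The M+6 peak is largest (0.342942); scaling to 100 gives 2.11 : 17.70 : 59.49 : 100.00 : 84.05 : 28.26.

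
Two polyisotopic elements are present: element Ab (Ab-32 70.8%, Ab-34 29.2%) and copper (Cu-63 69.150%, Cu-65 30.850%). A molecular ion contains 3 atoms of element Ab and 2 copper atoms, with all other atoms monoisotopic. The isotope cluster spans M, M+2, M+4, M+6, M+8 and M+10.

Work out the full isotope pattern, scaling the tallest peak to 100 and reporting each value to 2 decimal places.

46.96 : 100.00 : 85.15 : 36.24 : 7.71 : 0.66

Element Ab pattern (n=3): 0.35489491 : 0.43910726 : 0.18110074 : 0.02489709
Copper pattern (n=2): 0.47817225 : 0.4266555 : 0.09517225
Convolve the two distributions (both contribute in 2-u steps):
  M: 0.35489491×0.47817225 = 0.169701
  M+2: 0.35489491×0.4266555 + 0.43910726×0.47817225 = 0.361387
  M+4: 0.35489491×0.09517225 + 0.43910726×0.4266555 + 0.18110074×0.47817225 = 0.307721
  M+6: 0.43910726×0.09517225 + 0.18110074×0.4266555 + 0.02489709×0.47817225 = 0.130964
  M+8: 0.18110074×0.09517225 + 0.02489709×0.4266555 = 0.027858
  M+10: 0.02489709×0.09517225 = 0.002370
Scale to base peak (0.361387) = 100: 46.96 : 100.00 : 85.15 : 36.24 : 7.71 : 0.66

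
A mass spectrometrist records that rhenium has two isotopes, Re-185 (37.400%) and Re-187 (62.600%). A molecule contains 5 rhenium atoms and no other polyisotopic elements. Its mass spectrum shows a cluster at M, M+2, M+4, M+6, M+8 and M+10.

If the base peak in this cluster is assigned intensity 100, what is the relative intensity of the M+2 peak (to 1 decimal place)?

17.8

(0.37400 + 0.62600)^5 gives M 0.0073, M+2 0.0612, M+4 0.2050, M+6 0.3431, M+8 0.2872, M+10 0.0961; the largest is M+6.
P(M+6) = C(5,3) × 0.37400^2 × 0.62600^3 = 10 × 0.139876 × 0.24531438 = 0.343136 (base)
P(M+2) = C(5,1) × 0.37400^4 × 0.62600^1 = 5 × 0.0195653 × 0.6260 = 0.061239
Relative intensity = 0.061239 / 0.343136 × 100 = 17.8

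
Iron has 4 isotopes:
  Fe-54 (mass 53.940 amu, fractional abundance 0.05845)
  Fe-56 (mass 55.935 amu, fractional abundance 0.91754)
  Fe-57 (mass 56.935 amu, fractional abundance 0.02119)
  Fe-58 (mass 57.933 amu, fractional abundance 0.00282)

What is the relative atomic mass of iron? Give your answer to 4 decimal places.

Weight each isotope mass by its fractional abundance: 0.05845 × 53.940 + 0.91754 × 55.935 + 0.02119 × 56.935 + 0.00282 × 57.933
= 3.15279 + 51.32260 + 1.20645 + 0.16337 = 55.84521 amu

55.8452 amu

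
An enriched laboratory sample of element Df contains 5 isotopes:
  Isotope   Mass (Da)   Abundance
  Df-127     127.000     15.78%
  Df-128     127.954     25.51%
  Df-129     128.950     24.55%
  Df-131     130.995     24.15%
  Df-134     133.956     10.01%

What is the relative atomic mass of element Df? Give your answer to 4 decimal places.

129.3832 Da

Weight each isotope mass by its fractional abundance: 0.1578 × 127.000 + 0.2551 × 127.954 + 0.2455 × 128.950 + 0.2415 × 130.995 + 0.1001 × 133.956
= 20.04060 + 32.64107 + 31.65723 + 31.63529 + 13.40900 = 129.38319 Da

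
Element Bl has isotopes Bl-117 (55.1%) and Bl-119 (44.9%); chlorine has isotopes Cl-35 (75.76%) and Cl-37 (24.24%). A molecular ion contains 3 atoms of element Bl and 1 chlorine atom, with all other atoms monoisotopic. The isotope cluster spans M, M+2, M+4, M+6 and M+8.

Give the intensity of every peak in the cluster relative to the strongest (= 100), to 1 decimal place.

Element Bl pattern (n=3): 0.16728415 : 0.40895055 : 0.33324645 : 0.09051885
Chlorine pattern (n=1): 0.7576 : 0.2424
Convolve the two distributions (both contribute in 2-u steps):
  M: 0.16728415×0.7576 = 0.126734
  M+2: 0.16728415×0.2424 + 0.40895055×0.7576 = 0.350371
  M+4: 0.40895055×0.2424 + 0.33324645×0.7576 = 0.351597
  M+6: 0.33324645×0.2424 + 0.09051885×0.7576 = 0.149356
  M+8: 0.09051885×0.2424 = 0.021942
Scale to base peak (0.351597) = 100: 36.0 : 99.7 : 100.0 : 42.5 : 6.2

36.0 : 99.7 : 100.0 : 42.5 : 6.2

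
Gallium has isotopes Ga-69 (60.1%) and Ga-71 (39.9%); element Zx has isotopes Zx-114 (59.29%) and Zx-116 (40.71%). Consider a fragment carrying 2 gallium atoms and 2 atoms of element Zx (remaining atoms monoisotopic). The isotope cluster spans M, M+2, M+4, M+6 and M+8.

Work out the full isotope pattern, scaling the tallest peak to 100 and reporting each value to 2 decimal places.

Gallium pattern (n=2): 0.361201 : 0.479598 : 0.159201
Element Zx pattern (n=2): 0.35153041 : 0.48273918 : 0.16573041
Convolve the two distributions (both contribute in 2-u steps):
  M: 0.361201×0.35153041 = 0.126973
  M+2: 0.361201×0.48273918 + 0.479598×0.35153041 = 0.342959
  M+4: 0.361201×0.16573041 + 0.479598×0.48273918 + 0.159201×0.35153041 = 0.347347
  M+6: 0.479598×0.16573041 + 0.159201×0.48273918 = 0.156337
  M+8: 0.159201×0.16573041 = 0.026384
Scale to base peak (0.347347) = 100: 36.56 : 98.74 : 100.00 : 45.01 : 7.60

36.56 : 98.74 : 100.00 : 45.01 : 7.60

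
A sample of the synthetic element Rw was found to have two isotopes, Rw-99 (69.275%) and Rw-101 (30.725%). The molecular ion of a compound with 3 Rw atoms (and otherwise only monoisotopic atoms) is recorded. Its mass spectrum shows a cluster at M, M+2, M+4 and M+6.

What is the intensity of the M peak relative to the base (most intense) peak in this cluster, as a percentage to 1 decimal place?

Term probabilities: M 0.3325, M+2 0.4424, M+4 0.1962, M+6 0.0290. Base peak = M+2.
P(M+2) = C(3,1) × 0.69275^2 × 0.30725^1 = 3 × 0.47990256 × 0.30725 = 0.442350 (base)
P(M) = C(3,0) × 0.69275^3 × 0.30725^0 = 1 × 0.3324525 × 1.0000 = 0.332453
Relative intensity = 0.332453 / 0.442350 × 100 = 75.2

75.2%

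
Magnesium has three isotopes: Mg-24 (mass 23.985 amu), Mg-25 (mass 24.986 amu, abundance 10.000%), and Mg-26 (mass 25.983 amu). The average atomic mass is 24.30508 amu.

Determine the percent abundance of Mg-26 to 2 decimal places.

The remaining 90.000% is split between Mg-24 (fraction x) and Mg-26 (fraction 0.90000 − x).
Substituting: 23.985x + 25.983(0.90000 − x) = 21.80648
(23.985 − 25.983)x = -1.57822  ⇒  x = 0.78990, y = 0.11010
Mg-24: 78.99%, Mg-26: 11.01%.

11.01%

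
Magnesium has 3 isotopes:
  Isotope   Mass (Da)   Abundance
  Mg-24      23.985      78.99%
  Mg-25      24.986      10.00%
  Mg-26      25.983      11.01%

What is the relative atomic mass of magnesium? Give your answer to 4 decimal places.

Average mass = Σ (abundance × isotope mass) = 0.7899 × 23.985 + 0.1000 × 24.986 + 0.1101 × 25.983
= 18.94575 + 2.49860 + 2.86073 = 24.30508 Da

24.3051 Da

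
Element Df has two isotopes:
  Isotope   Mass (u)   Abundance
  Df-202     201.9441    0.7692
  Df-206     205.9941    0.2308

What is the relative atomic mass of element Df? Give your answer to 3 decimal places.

202.879 u

Weight each isotope mass by its fractional abundance: 0.7692 × 201.9441 + 0.2308 × 205.9941
= 155.33540 + 47.54344 = 202.87884 u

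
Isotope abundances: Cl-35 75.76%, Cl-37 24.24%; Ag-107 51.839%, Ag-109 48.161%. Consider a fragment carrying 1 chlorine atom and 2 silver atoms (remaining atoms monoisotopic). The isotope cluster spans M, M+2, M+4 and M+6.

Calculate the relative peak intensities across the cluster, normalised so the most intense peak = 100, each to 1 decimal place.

Chlorine pattern (n=1): 0.7576 : 0.2424
Silver pattern (n=2): 0.26872819 : 0.49932362 : 0.23194819
Convolve the two distributions (both contribute in 2-u steps):
  M: 0.7576×0.26872819 = 0.203588
  M+2: 0.7576×0.49932362 + 0.2424×0.26872819 = 0.443427
  M+4: 0.7576×0.23194819 + 0.2424×0.49932362 = 0.296760
  M+6: 0.2424×0.23194819 = 0.056224
Scale to base peak (0.443427) = 100: 45.9 : 100.0 : 66.9 : 12.7

45.9 : 100.0 : 66.9 : 12.7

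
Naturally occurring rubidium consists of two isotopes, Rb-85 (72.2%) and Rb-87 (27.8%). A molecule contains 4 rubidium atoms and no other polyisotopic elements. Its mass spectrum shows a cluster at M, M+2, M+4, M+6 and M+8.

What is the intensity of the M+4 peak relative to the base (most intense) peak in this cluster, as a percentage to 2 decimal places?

Binomial terms of (0.722 + 0.278)^4: M 0.2717, M+2 0.4185, M+4 0.2417, M+6 0.0620, M+8 0.0060 → M+2 is the base peak.
P(M+2) = C(4,1) × 0.722^3 × 0.278^1 = 4 × 0.37636705 × 0.2780 = 0.418520 (base)
P(M+4) = C(4,2) × 0.722^2 × 0.278^2 = 6 × 0.521284 × 0.077284 = 0.241721
Relative intensity = 0.241721 / 0.418520 × 100 = 57.76

57.76%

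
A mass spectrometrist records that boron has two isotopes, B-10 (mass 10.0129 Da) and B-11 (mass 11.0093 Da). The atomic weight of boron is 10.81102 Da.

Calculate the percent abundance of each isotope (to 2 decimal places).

With x = fraction of B-10 (so B-11 is 1 − x):
10.0129·x + 11.0093·(1 − x) = 10.81102
(10.0129 − 11.0093)·x = 10.81102 − 11.0093
x = -0.19828 / -0.9964 = 0.19900 → 19.90% B-10, 80.10% B-11.

B-10: 19.90%, B-11: 80.10%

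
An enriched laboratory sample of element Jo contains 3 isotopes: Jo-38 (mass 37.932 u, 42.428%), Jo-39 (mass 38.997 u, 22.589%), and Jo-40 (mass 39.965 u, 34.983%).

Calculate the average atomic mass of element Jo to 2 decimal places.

38.88 u

The abundance-weighted mean is 0.42428 × 37.932 + 0.22589 × 38.997 + 0.34983 × 39.965
= 16.0938 + 8.8090 + 13.9810 = 38.8838 u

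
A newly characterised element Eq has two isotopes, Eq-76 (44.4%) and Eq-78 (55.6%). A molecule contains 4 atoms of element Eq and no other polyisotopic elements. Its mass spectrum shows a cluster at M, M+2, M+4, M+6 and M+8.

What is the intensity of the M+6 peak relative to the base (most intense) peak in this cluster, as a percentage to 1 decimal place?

83.5%

(0.444 + 0.556)^4 gives M 0.0389, M+2 0.1947, M+4 0.3657, M+6 0.3053, M+8 0.0956; the largest is M+4.
P(M+4) = C(4,2) × 0.444^2 × 0.556^2 = 6 × 0.197136 × 0.309136 = 0.365651 (base)
P(M+6) = C(4,3) × 0.444^1 × 0.556^3 = 4 × 0.4440 × 0.17187962 = 0.305258
Relative intensity = 0.305258 / 0.365651 × 100 = 83.5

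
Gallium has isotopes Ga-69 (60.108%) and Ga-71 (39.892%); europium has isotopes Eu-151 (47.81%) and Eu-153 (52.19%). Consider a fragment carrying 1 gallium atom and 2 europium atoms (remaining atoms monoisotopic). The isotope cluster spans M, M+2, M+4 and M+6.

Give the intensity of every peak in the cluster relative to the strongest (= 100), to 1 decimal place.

35.1 : 100.0 : 92.8 : 27.8

Gallium pattern (n=1): 0.60108 : 0.39892
Europium pattern (n=2): 0.22857961 : 0.49904078 : 0.27237961
Convolve the two distributions (both contribute in 2-u steps):
  M: 0.60108×0.22857961 = 0.137395
  M+2: 0.60108×0.49904078 + 0.39892×0.22857961 = 0.391148
  M+4: 0.60108×0.27237961 + 0.39892×0.49904078 = 0.362799
  M+6: 0.39892×0.27237961 = 0.108658
Scale to base peak (0.391148) = 100: 35.1 : 100.0 : 92.8 : 27.8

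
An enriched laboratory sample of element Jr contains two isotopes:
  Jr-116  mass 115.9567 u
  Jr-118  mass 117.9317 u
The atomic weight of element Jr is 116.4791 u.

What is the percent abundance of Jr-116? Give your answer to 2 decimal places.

73.55%

With x = fraction of Jr-116 (so Jr-118 is 1 − x):
115.9567·x + 117.9317·(1 − x) = 116.4791
(115.9567 − 117.9317)·x = 116.4791 − 117.9317
x = -1.4526 / -1.9750 = 0.73549 → 73.55% Jr-116, 26.45% Jr-118.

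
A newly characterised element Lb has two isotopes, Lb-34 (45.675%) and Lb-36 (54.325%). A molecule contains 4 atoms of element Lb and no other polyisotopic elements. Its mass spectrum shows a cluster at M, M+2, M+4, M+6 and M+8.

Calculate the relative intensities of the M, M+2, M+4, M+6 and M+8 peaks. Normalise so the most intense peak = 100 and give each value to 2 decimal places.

Each Lb atom is independently Lb-34 (p = 0.45675) or Lb-36 (q = 0.54325); the cluster is the binomial expansion (p + q)^4.
P(M) = 0.45675^4 = 0.043523
P(M+2) = 4 × 0.45675^3 × 0.54325^1 = 0.207060
P(M+4) = 6 × 0.45675^2 × 0.54325^2 = 0.369409
P(M+6) = 4 × 0.45675^1 × 0.54325^3 = 0.292912
P(M+8) = 0.54325^4 = 0.087096
The M+4 peak is largest (0.369409); scaling to 100 gives 11.78 : 56.05 : 100.00 : 79.29 : 23.58.

11.78 : 56.05 : 100.00 : 79.29 : 23.58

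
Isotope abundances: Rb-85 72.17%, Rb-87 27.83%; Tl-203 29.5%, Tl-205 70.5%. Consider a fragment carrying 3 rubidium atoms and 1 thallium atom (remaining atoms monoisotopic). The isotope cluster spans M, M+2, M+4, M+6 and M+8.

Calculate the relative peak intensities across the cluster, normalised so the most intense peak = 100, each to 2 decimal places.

Rubidium pattern (n=3): 0.37589809 : 0.43485841 : 0.16768892 : 0.02155458
Thallium pattern (n=1): 0.2950 : 0.7050
Convolve the two distributions (both contribute in 2-u steps):
  M: 0.37589809×0.2950 = 0.110890
  M+2: 0.37589809×0.7050 + 0.43485841×0.2950 = 0.393291
  M+4: 0.43485841×0.7050 + 0.16768892×0.2950 = 0.356043
  M+6: 0.16768892×0.7050 + 0.02155458×0.2950 = 0.124579
  M+8: 0.02155458×0.7050 = 0.015196
Scale to base peak (0.393291) = 100: 28.20 : 100.00 : 90.53 : 31.68 : 3.86

28.20 : 100.00 : 90.53 : 31.68 : 3.86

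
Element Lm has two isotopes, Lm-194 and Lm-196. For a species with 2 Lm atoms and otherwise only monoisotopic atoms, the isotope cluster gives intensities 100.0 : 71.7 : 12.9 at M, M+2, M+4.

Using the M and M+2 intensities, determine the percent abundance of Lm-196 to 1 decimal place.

26.4%

Let p = fractional abundance of Lm-194. I(M+2)/I(M) = [C(2,1)·p^1·(1−p)] / p^2 = 2·(1−p)/p = 71.7/100.0 = 0.7170
(1−p)/p = 0.7170/2 = 0.3585  ⇒  p = 1/(1 + 0.3585) = 0.7361
Lm-194: 73.6%, Lm-196: 26.4%.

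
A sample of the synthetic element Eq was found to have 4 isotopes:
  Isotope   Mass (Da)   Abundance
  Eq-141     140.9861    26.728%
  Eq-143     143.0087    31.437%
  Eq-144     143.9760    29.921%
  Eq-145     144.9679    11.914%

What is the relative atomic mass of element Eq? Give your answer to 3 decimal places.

Average mass = Σ (abundance × isotope mass) = 0.26728 × 140.9861 + 0.31437 × 143.0087 + 0.29921 × 143.9760 + 0.11914 × 144.9679
= 37.68276 + 44.95765 + 43.07906 + 17.27148 = 142.99095 Da

142.991 Da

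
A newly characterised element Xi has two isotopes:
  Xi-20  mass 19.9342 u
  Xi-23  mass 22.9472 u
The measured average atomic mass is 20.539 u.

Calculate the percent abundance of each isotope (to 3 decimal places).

Writing the weighted mean with unknown fraction x of Xi-20:
19.9342·x + 22.9472·(1 − x) = 20.539
(19.9342 − 22.9472)·x = 20.539 − 22.9472
x = -2.4082 / -3.0130 = 0.79927 → 79.927% Xi-20, 20.073% Xi-23.

Xi-20: 79.927%, Xi-23: 20.073%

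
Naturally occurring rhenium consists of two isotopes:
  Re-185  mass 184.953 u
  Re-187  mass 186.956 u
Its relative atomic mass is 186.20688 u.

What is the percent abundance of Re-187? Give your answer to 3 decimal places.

Let x be the fractional abundance of Re-185; then Re-187 has abundance 1 − x.
184.953·x + 186.956·(1 − x) = 186.20688
(184.953 − 186.956)·x = 186.20688 − 186.956
x = -0.74912 / -2.003 = 0.37400 → 37.400% Re-185, 62.600% Re-187.

62.600%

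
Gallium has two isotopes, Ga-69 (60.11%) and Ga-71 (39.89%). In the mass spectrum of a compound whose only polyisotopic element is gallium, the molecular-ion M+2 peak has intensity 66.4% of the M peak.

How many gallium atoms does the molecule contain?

For n independent Ga atoms, I(M+2)/I(M) = n · (abundance Ga-71) / (abundance Ga-69) = n · 0.3989/0.6011.
n = 0.664 × 0.6011/0.3989 = 1.00 ≈ 1

1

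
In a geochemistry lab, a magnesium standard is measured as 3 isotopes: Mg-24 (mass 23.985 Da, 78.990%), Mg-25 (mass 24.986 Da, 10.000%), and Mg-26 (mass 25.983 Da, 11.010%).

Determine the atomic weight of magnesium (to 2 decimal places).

24.31 Da

Ar = Σ fᵢ·mᵢ = 0.78990 × 23.985 + 0.10000 × 24.986 + 0.11010 × 25.983
= 18.9458 + 2.4986 + 2.8607 = 24.3051 Da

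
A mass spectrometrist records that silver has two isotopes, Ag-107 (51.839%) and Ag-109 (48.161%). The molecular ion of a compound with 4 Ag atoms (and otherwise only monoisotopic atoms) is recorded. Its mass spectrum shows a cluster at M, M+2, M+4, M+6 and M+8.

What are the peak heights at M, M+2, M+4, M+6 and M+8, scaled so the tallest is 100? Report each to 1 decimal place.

The 4 Ag atoms are independent, so intensities follow the terms of (0.51839 + 0.48161)^4.
P(M) = 0.51839^4 = 0.072215
P(M+2) = 4 × 0.51839^3 × 0.48161^1 = 0.268365
P(M+4) = 6 × 0.51839^2 × 0.48161^2 = 0.373986
P(M+6) = 4 × 0.51839^1 × 0.48161^3 = 0.231634
P(M+8) = 0.48161^4 = 0.053800
The M+4 peak is largest (0.373986); scaling to 100 gives 19.3 : 71.8 : 100.0 : 61.9 : 14.4.

19.3 : 71.8 : 100.0 : 61.9 : 14.4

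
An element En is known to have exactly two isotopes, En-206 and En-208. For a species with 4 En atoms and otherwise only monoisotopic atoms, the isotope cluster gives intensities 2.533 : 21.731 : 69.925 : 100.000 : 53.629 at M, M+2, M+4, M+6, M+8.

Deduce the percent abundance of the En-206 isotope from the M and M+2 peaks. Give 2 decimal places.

31.80%

If p is the fraction of En that is En-206, then I(M+2)/I(M) = [C(4,1)·p^3·(1−p)] / p^4 = 4·(1−p)/p = 21.731/2.533 = 8.5792
(1−p)/p = 8.5792/4 = 2.1448  ⇒  p = 1/(1 + 2.1448) = 0.3180
En-206: 31.80%, En-208: 68.20%.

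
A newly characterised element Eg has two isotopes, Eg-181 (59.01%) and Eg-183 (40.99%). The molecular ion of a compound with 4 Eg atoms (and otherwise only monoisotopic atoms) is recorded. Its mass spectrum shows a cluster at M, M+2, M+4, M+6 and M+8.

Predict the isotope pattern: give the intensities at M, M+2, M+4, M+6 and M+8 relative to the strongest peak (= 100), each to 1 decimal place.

The 4 Eg atoms are independent, so intensities follow the terms of (0.5901 + 0.4099)^4.
P(M) = 0.5901^4 = 0.121256
P(M+2) = 4 × 0.5901^3 × 0.4099^1 = 0.336911
P(M+4) = 6 × 0.5901^2 × 0.4099^2 = 0.351041
P(M+6) = 4 × 0.5901^1 × 0.4099^3 = 0.162562
P(M+8) = 0.4099^4 = 0.028230
The M+4 peak is largest (0.351041); scaling to 100 gives 34.5 : 96.0 : 100.0 : 46.3 : 8.0.

34.5 : 96.0 : 100.0 : 46.3 : 8.0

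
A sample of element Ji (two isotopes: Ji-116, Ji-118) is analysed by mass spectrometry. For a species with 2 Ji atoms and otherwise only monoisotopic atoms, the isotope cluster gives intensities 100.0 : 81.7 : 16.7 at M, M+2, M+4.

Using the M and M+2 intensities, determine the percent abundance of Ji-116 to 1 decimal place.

Let p = fractional abundance of Ji-116. I(M+2)/I(M) = [C(2,1)·p^1·(1−p)] / p^2 = 2·(1−p)/p = 81.7/100.0 = 0.8170
(1−p)/p = 0.8170/2 = 0.4085  ⇒  p = 1/(1 + 0.4085) = 0.7100
Ji-116: 71.0%, Ji-118: 29.0%.

71.0%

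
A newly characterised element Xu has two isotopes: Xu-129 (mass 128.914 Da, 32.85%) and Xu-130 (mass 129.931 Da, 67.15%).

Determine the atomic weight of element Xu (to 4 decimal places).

129.5969 Da

Ar = Σ fᵢ·mᵢ = 0.3285 × 128.914 + 0.6715 × 129.931
= 42.34825 + 87.24867 = 129.59692 Da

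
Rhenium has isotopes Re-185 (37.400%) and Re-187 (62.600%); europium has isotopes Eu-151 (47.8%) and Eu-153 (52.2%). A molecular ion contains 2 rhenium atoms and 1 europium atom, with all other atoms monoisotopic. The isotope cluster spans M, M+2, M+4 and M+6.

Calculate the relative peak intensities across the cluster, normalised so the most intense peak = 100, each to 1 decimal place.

15.5 : 68.8 : 100.0 : 47.4

Rhenium pattern (n=2): 0.139876 : 0.468248 : 0.391876
Europium pattern (n=1): 0.4780 : 0.5220
Convolve the two distributions (both contribute in 2-u steps):
  M: 0.139876×0.4780 = 0.066861
  M+2: 0.139876×0.5220 + 0.468248×0.4780 = 0.296838
  M+4: 0.468248×0.5220 + 0.391876×0.4780 = 0.431742
  M+6: 0.391876×0.5220 = 0.204559
Scale to base peak (0.431742) = 100: 15.5 : 68.8 : 100.0 : 47.4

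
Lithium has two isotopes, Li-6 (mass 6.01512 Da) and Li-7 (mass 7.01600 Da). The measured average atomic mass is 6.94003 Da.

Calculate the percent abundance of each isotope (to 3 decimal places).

Let x be the fractional abundance of Li-6; then Li-7 has abundance 1 − x.
6.01512·x + 7.01600·(1 − x) = 6.94003
(6.01512 − 7.01600)·x = 6.94003 − 7.01600
x = -0.07597 / -1.00088 = 0.07590 → 7.590% Li-6, 92.410% Li-7.

Li-6: 7.590%, Li-7: 92.410%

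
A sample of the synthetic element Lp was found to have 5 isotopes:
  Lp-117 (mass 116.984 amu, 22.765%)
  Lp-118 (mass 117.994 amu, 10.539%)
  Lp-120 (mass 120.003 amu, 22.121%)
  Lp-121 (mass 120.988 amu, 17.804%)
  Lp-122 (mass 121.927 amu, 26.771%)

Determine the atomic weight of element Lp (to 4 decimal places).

119.7944 amu

Weight each isotope mass by its fractional abundance: 0.22765 × 116.984 + 0.10539 × 117.994 + 0.22121 × 120.003 + 0.17804 × 120.988 + 0.26771 × 121.927
= 26.63141 + 12.43539 + 26.54586 + 21.54070 + 32.64108 = 119.79444 amu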